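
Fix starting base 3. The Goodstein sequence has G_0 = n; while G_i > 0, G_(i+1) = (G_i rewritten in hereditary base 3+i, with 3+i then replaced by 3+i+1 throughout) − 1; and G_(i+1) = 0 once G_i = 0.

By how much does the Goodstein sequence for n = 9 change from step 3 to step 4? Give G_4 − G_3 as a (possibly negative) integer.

2

G_0=9  [base 3] 3^2  →[3↦4]→  4^2 = 16  −1 ⇒ G_1=15
G_1=15  [base 4] 3·4 + 3  →[4↦5]→  3·5 + 3 = 18  −1 ⇒ G_2=17
G_2=17  [base 5] 3·5 + 2  →[5↦6]→  3·6 + 2 = 20  −1 ⇒ G_3=19
G_3=19  [base 6] 3·6 + 1  →[6↦7]→  3·7 + 1 = 22  −1 ⇒ G_4=21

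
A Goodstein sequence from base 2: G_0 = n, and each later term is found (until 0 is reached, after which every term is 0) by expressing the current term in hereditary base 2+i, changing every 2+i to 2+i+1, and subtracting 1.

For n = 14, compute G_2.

i=0: 14 = 2^(2 + 1) + 2^2 + 2 (b=2); 2→3: 3^(3 + 1) + 3^3 + 3 = 111; 111−1 = 110
i=1: 110 = 3^(3 + 1) + 3^3 + 2 (b=3); 3→4: 4^(4 + 1) + 4^4 + 2 = 1282; 1282−1 = 1281
i=2: 1281 = 4^(4 + 1) + 4^4 + 1 (b=4); 4→5: 5^(5 + 1) + 5^5 + 1 = 18751; 18751−1 = 18750

1281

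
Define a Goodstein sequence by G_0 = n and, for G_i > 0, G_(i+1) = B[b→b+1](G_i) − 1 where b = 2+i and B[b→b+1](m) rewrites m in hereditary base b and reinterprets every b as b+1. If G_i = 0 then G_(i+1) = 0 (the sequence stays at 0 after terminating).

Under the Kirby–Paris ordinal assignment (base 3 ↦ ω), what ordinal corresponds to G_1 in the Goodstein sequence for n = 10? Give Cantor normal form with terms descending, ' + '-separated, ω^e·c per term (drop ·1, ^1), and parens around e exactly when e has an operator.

ω^(ω + 1) + 2

step 0: 10 = 2^(2 + 1) + 2; sub 3 for 2: 3^(3 + 1) + 3; = 84; G_1 = 84−1 = 83
step 1: 83 = 3^(3 + 1) + 2; sub 4 for 3: 4^(4 + 1) + 2; = 1026; G_2 = 1026−1 = 1025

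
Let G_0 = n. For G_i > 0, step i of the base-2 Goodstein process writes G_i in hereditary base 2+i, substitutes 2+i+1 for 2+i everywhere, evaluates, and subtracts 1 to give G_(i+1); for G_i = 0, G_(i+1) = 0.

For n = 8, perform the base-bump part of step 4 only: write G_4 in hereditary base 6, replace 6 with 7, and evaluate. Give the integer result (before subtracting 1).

base 2: 8 = 2^(2 + 1); at 3: 3^(3 + 1) = 81; next = 80
base 3: 80 = 2·3^3 + 2·3^2 + 2·3 + 2; at 4: 2·4^4 + 2·4^2 + 2·4 + 2 = 554; next = 553
base 4: 553 = 2·4^4 + 2·4^2 + 2·4 + 1; at 5: 2·5^5 + 2·5^2 + 2·5 + 1 = 6311; next = 6310
base 5: 6310 = 2·5^5 + 2·5^2 + 2·5; at 6: 2·6^6 + 2·6^2 + 2·6 = 93396; next = 93395

1647196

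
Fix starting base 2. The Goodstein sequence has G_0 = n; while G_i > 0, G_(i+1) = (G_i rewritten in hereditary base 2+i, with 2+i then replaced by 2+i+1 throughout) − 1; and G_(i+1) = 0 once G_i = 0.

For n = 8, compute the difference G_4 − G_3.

step 0: 8 = 2^(2 + 1); sub 3 for 2: 3^(3 + 1); = 81; G_1 = 81−1 = 80
step 1: 80 = 2·3^3 + 2·3^2 + 2·3 + 2; sub 4 for 3: 2·4^4 + 2·4^2 + 2·4 + 2; = 554; G_2 = 554−1 = 553
step 2: 553 = 2·4^4 + 2·4^2 + 2·4 + 1; sub 5 for 4: 2·5^5 + 2·5^2 + 2·5 + 1; = 6311; G_3 = 6311−1 = 6310
step 3: 6310 = 2·5^5 + 2·5^2 + 2·5; sub 6 for 5: 2·6^6 + 2·6^2 + 2·6; = 93396; G_4 = 93396−1 = 93395

87085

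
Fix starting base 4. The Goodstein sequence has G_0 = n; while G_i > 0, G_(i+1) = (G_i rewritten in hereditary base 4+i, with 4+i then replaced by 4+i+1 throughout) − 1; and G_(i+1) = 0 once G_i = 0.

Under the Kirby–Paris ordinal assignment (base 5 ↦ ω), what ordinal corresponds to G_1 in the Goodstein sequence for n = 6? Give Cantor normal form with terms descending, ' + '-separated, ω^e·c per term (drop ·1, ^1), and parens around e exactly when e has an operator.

ω + 1

G_0 = 6. HB_4(6) = 4 + 2. Bump = 7. G_1 = 6.
G_1 = 6. HB_5(6) = 5 + 1. Bump = 7. G_2 = 6.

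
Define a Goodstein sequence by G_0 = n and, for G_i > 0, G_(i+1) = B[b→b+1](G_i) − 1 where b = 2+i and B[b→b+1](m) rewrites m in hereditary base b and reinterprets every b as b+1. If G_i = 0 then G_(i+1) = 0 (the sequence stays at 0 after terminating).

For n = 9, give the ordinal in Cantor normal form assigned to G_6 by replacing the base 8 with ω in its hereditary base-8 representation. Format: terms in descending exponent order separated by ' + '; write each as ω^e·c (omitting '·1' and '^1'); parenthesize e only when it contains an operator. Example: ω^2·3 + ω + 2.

ω^ω·3 + ω^3·3 + ω^2·3 + ω·2 + 7

(0) 9|_2 = 2^(2 + 1) + 1 ↦ 3^(3 + 1) + 1|_3 = 82 ⇒ 81
(1) 81|_3 = 3^(3 + 1) ↦ 4^(4 + 1)|_4 = 1024 ⇒ 1023
(2) 1023|_4 = 3·4^4 + 3·4^3 + 3·4^2 + 3·4 + 3 ↦ 3·5^5 + 3·5^3 + 3·5^2 + 3·5 + 3|_5 = 9843 ⇒ 9842
(3) 9842|_5 = 3·5^5 + 3·5^3 + 3·5^2 + 3·5 + 2 ↦ 3·6^6 + 3·6^3 + 3·6^2 + 3·6 + 2|_6 = 140744 ⇒ 140743
(4) 140743|_6 = 3·6^6 + 3·6^3 + 3·6^2 + 3·6 + 1 ↦ 3·7^7 + 3·7^3 + 3·7^2 + 3·7 + 1|_7 = 2471827 ⇒ 2471826
(5) 2471826|_7 = 3·7^7 + 3·7^3 + 3·7^2 + 3·7 ↦ 3·8^8 + 3·8^3 + 3·8^2 + 3·8|_8 = 50333400 ⇒ 50333399
(6) 50333399|_8 = 3·8^8 + 3·8^3 + 3·8^2 + 2·8 + 7 ↦ 3·9^9 + 3·9^3 + 3·9^2 + 2·9 + 7|_9 = 1162263922 ⇒ 1162263921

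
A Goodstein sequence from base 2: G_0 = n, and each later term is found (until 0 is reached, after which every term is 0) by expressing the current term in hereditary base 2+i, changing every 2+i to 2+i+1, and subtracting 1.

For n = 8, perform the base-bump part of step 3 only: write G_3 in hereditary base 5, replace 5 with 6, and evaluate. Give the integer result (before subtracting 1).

8 —HB2→ 2^(2 + 1) —bump→ 3^(3 + 1) = 81 —(−1)→ 80
80 —HB3→ 2·3^3 + 2·3^2 + 2·3 + 2 —bump→ 2·4^4 + 2·4^2 + 2·4 + 2 = 554 —(−1)→ 553
553 —HB4→ 2·4^4 + 2·4^2 + 2·4 + 1 —bump→ 2·5^5 + 2·5^2 + 2·5 + 1 = 6311 —(−1)→ 6310
6310 —HB5→ 2·5^5 + 2·5^2 + 2·5 —bump→ 2·6^6 + 2·6^2 + 2·6 = 93396 —(−1)→ 93395

93396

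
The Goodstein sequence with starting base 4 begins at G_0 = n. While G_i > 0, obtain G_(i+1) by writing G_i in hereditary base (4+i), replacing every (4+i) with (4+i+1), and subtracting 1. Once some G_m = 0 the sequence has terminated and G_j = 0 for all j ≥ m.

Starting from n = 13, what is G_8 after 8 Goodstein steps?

23

base 4: 13 = 3·4 + 1; at 5: 3·5 + 1 = 16; next = 15
base 5: 15 = 3·5; at 6: 3·6 = 18; next = 17
base 6: 17 = 2·6 + 5; at 7: 2·7 + 5 = 19; next = 18
base 7: 18 = 2·7 + 4; at 8: 2·8 + 4 = 20; next = 19
base 8: 19 = 2·8 + 3; at 9: 2·9 + 3 = 21; next = 20
base 9: 20 = 2·9 + 2; at 10: 2·10 + 2 = 22; next = 21
base 10: 21 = 2·10 + 1; at 11: 2·11 + 1 = 23; next = 22
base 11: 22 = 2·11; at 12: 2·12 = 24; next = 23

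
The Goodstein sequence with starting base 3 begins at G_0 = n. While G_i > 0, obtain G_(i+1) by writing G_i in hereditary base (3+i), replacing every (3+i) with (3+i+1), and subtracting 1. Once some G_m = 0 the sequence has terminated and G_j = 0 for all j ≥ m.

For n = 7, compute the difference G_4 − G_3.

step 0: 7 = 2·3 + 1; sub 4 for 3: 2·4 + 1; = 9; G_1 = 9−1 = 8
step 1: 8 = 2·4; sub 5 for 4: 2·5; = 10; G_2 = 10−1 = 9
step 2: 9 = 5 + 4; sub 6 for 5: 6 + 4; = 10; G_3 = 10−1 = 9
step 3: 9 = 6 + 3; sub 7 for 6: 7 + 3; = 10; G_4 = 10−1 = 9

0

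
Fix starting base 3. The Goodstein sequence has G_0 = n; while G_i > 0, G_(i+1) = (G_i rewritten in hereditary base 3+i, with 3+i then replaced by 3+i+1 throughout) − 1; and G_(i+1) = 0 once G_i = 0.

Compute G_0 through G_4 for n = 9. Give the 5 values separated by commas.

[0] 9 ≡ 3^2 (base 3). Lift 4: 16. −1: 15.
[1] 15 ≡ 3·4 + 3 (base 4). Lift 5: 18. −1: 17.
[2] 17 ≡ 3·5 + 2 (base 5). Lift 6: 20. −1: 19.
[3] 19 ≡ 3·6 + 1 (base 6). Lift 7: 22. −1: 21.

9, 15, 17, 19, 21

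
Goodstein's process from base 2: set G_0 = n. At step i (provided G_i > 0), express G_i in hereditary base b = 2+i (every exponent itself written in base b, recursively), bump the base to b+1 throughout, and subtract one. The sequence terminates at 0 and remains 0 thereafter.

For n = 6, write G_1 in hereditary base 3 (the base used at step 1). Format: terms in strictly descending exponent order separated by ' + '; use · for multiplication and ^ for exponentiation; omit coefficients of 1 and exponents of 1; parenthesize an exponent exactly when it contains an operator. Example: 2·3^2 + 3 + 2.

6 —HB2→ 2^2 + 2 —bump→ 3^3 + 3 = 30 —(−1)→ 29
29 —HB3→ 3^3 + 2 —bump→ 4^4 + 2 = 258 —(−1)→ 257

3^3 + 2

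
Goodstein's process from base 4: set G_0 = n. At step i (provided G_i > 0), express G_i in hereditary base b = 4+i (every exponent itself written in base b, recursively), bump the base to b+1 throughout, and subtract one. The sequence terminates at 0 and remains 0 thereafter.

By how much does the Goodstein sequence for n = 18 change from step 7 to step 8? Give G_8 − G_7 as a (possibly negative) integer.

G_0 = 18. HB_4(18) = 4^2 + 2. Bump = 27. G_1 = 26.
G_1 = 26. HB_5(26) = 5^2 + 1. Bump = 37. G_2 = 36.
G_2 = 36. HB_6(36) = 6^2. Bump = 49. G_3 = 48.
G_3 = 48. HB_7(48) = 6·7 + 6. Bump = 54. G_4 = 53.
G_4 = 53. HB_8(53) = 6·8 + 5. Bump = 59. G_5 = 58.
G_5 = 58. HB_9(58) = 6·9 + 4. Bump = 64. G_6 = 63.
G_6 = 63. HB_10(63) = 6·10 + 3. Bump = 69. G_7 = 68.
G_7 = 68. HB_11(68) = 6·11 + 2. Bump = 74. G_8 = 73.

5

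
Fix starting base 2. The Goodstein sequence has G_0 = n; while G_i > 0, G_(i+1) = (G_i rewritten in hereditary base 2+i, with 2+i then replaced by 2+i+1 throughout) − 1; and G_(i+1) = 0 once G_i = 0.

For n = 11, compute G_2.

11 —HB2→ 2^(2 + 1) + 2 + 1 —bump→ 3^(3 + 1) + 3 + 1 = 85 —(−1)→ 84
84 —HB3→ 3^(3 + 1) + 3 —bump→ 4^(4 + 1) + 4 = 1028 —(−1)→ 1027
1027 —HB4→ 4^(4 + 1) + 3 —bump→ 5^(5 + 1) + 3 = 15628 —(−1)→ 15627

1027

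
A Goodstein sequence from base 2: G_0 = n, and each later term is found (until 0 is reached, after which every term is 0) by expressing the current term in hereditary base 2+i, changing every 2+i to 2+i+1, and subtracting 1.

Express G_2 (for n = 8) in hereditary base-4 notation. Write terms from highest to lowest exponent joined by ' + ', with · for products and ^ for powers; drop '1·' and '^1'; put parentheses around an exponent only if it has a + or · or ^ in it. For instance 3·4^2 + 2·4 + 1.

2·4^4 + 2·4^2 + 2·4 + 1

step 0: 8 = 2^(2 + 1); sub 3 for 2: 3^(3 + 1); = 81; G_1 = 81−1 = 80
step 1: 80 = 2·3^3 + 2·3^2 + 2·3 + 2; sub 4 for 3: 2·4^4 + 2·4^2 + 2·4 + 2; = 554; G_2 = 554−1 = 553
step 2: 553 = 2·4^4 + 2·4^2 + 2·4 + 1; sub 5 for 4: 2·5^5 + 2·5^2 + 2·5 + 1; = 6311; G_3 = 6311−1 = 6310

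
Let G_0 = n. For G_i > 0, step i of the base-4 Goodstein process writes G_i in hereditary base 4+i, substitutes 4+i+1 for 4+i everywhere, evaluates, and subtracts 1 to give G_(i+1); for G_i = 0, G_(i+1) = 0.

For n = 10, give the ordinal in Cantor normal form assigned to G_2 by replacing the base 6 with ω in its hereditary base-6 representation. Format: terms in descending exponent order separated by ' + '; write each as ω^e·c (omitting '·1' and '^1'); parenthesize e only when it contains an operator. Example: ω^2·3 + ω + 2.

ω·2

10 —HB4→ 2·4 + 2 —bump→ 2·5 + 2 = 12 —(−1)→ 11
11 —HB5→ 2·5 + 1 —bump→ 2·6 + 1 = 13 —(−1)→ 12
12 —HB6→ 2·6 —bump→ 2·7 = 14 —(−1)→ 13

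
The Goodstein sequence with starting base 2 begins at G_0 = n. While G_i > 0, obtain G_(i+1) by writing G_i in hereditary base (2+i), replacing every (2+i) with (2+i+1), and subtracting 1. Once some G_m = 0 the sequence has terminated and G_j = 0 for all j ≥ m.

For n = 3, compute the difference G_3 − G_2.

-1

3 —HB2→ 2 + 1 —bump→ 3 + 1 = 4 —(−1)→ 3
3 —HB3→ 3 —bump→ 4 = 4 —(−1)→ 3
3 —HB4→ 3 —bump→ 3 = 3 —(−1)→ 2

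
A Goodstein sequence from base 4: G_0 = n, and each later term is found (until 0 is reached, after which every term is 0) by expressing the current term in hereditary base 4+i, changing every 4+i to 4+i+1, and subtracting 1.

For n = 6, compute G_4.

[0] 6 ≡ 4 + 2 (base 4). Lift 5: 7. −1: 6.
[1] 6 ≡ 5 + 1 (base 5). Lift 6: 7. −1: 6.
[2] 6 ≡ 6 (base 6). Lift 7: 7. −1: 6.
[3] 6 ≡ 6 (base 7). Lift 8: 6. −1: 5.
[4] 5 ≡ 5 (base 8). Lift 9: 5. −1: 4.

5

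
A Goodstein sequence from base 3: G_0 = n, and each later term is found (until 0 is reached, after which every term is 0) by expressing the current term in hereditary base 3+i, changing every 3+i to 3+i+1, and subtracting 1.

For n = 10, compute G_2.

24

step 0: 10 = 3^2 + 1; sub 4 for 3: 4^2 + 1; = 17; G_1 = 17−1 = 16
step 1: 16 = 4^2; sub 5 for 4: 5^2; = 25; G_2 = 25−1 = 24
step 2: 24 = 4·5 + 4; sub 6 for 5: 4·6 + 4; = 28; G_3 = 28−1 = 27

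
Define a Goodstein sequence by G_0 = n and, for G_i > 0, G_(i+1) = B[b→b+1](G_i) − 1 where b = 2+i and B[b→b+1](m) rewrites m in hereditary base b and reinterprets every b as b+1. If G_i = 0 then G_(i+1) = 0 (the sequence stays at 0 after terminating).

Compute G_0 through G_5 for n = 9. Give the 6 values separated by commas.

G_0 = 9. HB_2(9) = 2^(2 + 1) + 1. Bump = 82. G_1 = 81.
G_1 = 81. HB_3(81) = 3^(3 + 1). Bump = 1024. G_2 = 1023.
G_2 = 1023. HB_4(1023) = 3·4^4 + 3·4^3 + 3·4^2 + 3·4 + 3. Bump = 9843. G_3 = 9842.
G_3 = 9842. HB_5(9842) = 3·5^5 + 3·5^3 + 3·5^2 + 3·5 + 2. Bump = 140744. G_4 = 140743.
G_4 = 140743. HB_6(140743) = 3·6^6 + 3·6^3 + 3·6^2 + 3·6 + 1. Bump = 2471827. G_5 = 2471826.

9, 81, 1023, 9842, 140743, 2471826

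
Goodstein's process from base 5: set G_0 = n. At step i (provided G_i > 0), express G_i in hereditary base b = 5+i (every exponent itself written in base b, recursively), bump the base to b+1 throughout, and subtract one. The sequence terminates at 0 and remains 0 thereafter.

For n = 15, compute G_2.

18

step 0: 15 = 3·5; sub 6 for 5: 3·6; = 18; G_1 = 18−1 = 17
step 1: 17 = 2·6 + 5; sub 7 for 6: 2·7 + 5; = 19; G_2 = 19−1 = 18
step 2: 18 = 2·7 + 4; sub 8 for 7: 2·8 + 4; = 20; G_3 = 20−1 = 19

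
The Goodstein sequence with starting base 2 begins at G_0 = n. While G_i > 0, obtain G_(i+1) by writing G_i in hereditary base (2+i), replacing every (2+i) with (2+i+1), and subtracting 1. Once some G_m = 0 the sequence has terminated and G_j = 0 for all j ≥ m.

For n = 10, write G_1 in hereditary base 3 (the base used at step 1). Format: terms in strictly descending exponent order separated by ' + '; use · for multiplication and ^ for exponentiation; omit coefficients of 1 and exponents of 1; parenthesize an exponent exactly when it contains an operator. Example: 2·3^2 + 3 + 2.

3^(3 + 1) + 2

10 —HB2→ 2^(2 + 1) + 2 —bump→ 3^(3 + 1) + 3 = 84 —(−1)→ 83
83 —HB3→ 3^(3 + 1) + 2 —bump→ 4^(4 + 1) + 2 = 1026 —(−1)→ 1025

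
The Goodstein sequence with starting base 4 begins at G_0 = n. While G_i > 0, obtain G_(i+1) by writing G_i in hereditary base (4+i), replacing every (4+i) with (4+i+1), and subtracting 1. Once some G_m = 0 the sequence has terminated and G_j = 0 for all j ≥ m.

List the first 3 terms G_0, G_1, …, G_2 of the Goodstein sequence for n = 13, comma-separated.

13, 15, 17

i=0: 13 = 3·4 + 1 (b=4); 4→5: 3·5 + 1 = 16; 16−1 = 15
i=1: 15 = 3·5 (b=5); 5→6: 3·6 = 18; 18−1 = 17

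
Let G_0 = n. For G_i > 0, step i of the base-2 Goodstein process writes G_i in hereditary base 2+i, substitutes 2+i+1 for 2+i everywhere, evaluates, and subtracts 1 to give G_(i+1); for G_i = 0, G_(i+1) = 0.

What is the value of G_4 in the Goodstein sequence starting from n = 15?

15 —HB2→ 2^(2 + 1) + 2^2 + 2 + 1 —bump→ 3^(3 + 1) + 3^3 + 3 + 1 = 112 —(−1)→ 111
111 —HB3→ 3^(3 + 1) + 3^3 + 3 —bump→ 4^(4 + 1) + 4^4 + 4 = 1284 —(−1)→ 1283
1283 —HB4→ 4^(4 + 1) + 4^4 + 3 —bump→ 5^(5 + 1) + 5^5 + 3 = 18753 —(−1)→ 18752
18752 —HB5→ 5^(5 + 1) + 5^5 + 2 —bump→ 6^(6 + 1) + 6^6 + 2 = 326594 —(−1)→ 326593
326593 —HB6→ 6^(6 + 1) + 6^6 + 1 —bump→ 7^(7 + 1) + 7^7 + 1 = 6588345 —(−1)→ 6588344

326593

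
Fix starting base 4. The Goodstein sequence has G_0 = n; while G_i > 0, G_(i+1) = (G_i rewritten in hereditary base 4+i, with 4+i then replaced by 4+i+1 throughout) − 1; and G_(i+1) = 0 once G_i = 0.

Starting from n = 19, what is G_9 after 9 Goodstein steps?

step 0: 19 = 4^2 + 3; sub 5 for 4: 5^2 + 3; = 28; G_1 = 28−1 = 27
step 1: 27 = 5^2 + 2; sub 6 for 5: 6^2 + 2; = 38; G_2 = 38−1 = 37
step 2: 37 = 6^2 + 1; sub 7 for 6: 7^2 + 1; = 50; G_3 = 50−1 = 49
step 3: 49 = 7^2; sub 8 for 7: 8^2; = 64; G_4 = 64−1 = 63
step 4: 63 = 7·8 + 7; sub 9 for 8: 7·9 + 7; = 70; G_5 = 70−1 = 69
step 5: 69 = 7·9 + 6; sub 10 for 9: 7·10 + 6; = 76; G_6 = 76−1 = 75
step 6: 75 = 7·10 + 5; sub 11 for 10: 7·11 + 5; = 82; G_7 = 82−1 = 81
step 7: 81 = 7·11 + 4; sub 12 for 11: 7·12 + 4; = 88; G_8 = 88−1 = 87
step 8: 87 = 7·12 + 3; sub 13 for 12: 7·13 + 3; = 94; G_9 = 94−1 = 93

93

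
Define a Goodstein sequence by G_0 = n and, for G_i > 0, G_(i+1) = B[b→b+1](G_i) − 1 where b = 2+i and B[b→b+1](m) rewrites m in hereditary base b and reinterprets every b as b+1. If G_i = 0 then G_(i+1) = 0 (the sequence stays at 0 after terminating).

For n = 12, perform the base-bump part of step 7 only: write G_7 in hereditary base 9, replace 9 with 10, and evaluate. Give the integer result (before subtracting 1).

G_0 = 12. HB_2(12) = 2^(2 + 1) + 2^2. Bump = 108. G_1 = 107.
G_1 = 107. HB_3(107) = 3^(3 + 1) + 2·3^2 + 2·3 + 2. Bump = 1066. G_2 = 1065.
G_2 = 1065. HB_4(1065) = 4^(4 + 1) + 2·4^2 + 2·4 + 1. Bump = 15686. G_3 = 15685.
G_3 = 15685. HB_5(15685) = 5^(5 + 1) + 2·5^2 + 2·5. Bump = 280020. G_4 = 280019.
G_4 = 280019. HB_6(280019) = 6^(6 + 1) + 2·6^2 + 6 + 5. Bump = 5764911. G_5 = 5764910.
G_5 = 5764910. HB_7(5764910) = 7^(7 + 1) + 2·7^2 + 7 + 4. Bump = 134217868. G_6 = 134217867.
G_6 = 134217867. HB_8(134217867) = 8^(8 + 1) + 2·8^2 + 8 + 3. Bump = 3486784575. G_7 = 3486784574.

100000000212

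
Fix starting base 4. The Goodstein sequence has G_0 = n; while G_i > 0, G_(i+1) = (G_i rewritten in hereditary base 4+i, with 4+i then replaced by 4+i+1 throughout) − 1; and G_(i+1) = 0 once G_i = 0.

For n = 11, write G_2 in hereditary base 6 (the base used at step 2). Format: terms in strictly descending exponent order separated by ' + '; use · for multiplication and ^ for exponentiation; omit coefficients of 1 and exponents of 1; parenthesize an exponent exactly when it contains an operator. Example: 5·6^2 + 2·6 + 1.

G_0=11  [base 4] 2·4 + 3  →[4↦5]→  2·5 + 3 = 13  −1 ⇒ G_1=12
G_1=12  [base 5] 2·5 + 2  →[5↦6]→  2·6 + 2 = 14  −1 ⇒ G_2=13

2·6 + 1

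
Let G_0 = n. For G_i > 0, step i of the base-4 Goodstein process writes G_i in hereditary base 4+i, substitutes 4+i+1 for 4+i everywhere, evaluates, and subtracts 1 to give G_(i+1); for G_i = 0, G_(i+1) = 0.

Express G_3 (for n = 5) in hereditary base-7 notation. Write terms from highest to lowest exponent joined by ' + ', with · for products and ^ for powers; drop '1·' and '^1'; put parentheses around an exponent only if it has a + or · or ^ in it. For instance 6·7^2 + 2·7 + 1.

i=0: 5 = 4 + 1 (b=4); 4→5: 5 + 1 = 6; 6−1 = 5
i=1: 5 = 5 (b=5); 5→6: 6 = 6; 6−1 = 5
i=2: 5 = 5 (b=6); 6→7: 5 = 5; 5−1 = 4
i=3: 4 = 4 (b=7); 7→8: 4 = 4; 4−1 = 3

4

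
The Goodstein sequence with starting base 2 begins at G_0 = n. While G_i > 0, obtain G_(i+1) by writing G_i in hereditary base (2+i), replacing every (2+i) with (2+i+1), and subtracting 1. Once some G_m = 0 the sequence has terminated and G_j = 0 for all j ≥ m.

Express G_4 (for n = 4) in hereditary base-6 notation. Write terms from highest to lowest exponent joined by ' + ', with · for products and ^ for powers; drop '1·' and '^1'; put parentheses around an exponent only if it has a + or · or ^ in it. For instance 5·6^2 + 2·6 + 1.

2·6^2 + 6 + 5

G_0 = 4. HB_2(4) = 2^2. Bump = 27. G_1 = 26.
G_1 = 26. HB_3(26) = 2·3^2 + 2·3 + 2. Bump = 42. G_2 = 41.
G_2 = 41. HB_4(41) = 2·4^2 + 2·4 + 1. Bump = 61. G_3 = 60.
G_3 = 60. HB_5(60) = 2·5^2 + 2·5. Bump = 84. G_4 = 83.
G_4 = 83. HB_6(83) = 2·6^2 + 6 + 5. Bump = 110. G_5 = 109.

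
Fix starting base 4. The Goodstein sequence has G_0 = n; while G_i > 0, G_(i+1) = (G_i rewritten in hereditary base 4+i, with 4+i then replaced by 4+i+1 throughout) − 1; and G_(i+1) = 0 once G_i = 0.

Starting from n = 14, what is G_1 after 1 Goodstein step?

16

(0) 14|_4 = 3·4 + 2 ↦ 3·5 + 2|_5 = 17 ⇒ 16
(1) 16|_5 = 3·5 + 1 ↦ 3·6 + 1|_6 = 19 ⇒ 18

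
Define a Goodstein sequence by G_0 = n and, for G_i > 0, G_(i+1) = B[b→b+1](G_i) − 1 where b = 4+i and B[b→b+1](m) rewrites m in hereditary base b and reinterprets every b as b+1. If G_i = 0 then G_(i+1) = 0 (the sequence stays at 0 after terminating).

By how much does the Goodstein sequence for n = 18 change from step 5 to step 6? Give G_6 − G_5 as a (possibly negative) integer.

5

G_0=18  [base 4] 4^2 + 2  →[4↦5]→  5^2 + 2 = 27  −1 ⇒ G_1=26
G_1=26  [base 5] 5^2 + 1  →[5↦6]→  6^2 + 1 = 37  −1 ⇒ G_2=36
G_2=36  [base 6] 6^2  →[6↦7]→  7^2 = 49  −1 ⇒ G_3=48
G_3=48  [base 7] 6·7 + 6  →[7↦8]→  6·8 + 6 = 54  −1 ⇒ G_4=53
G_4=53  [base 8] 6·8 + 5  →[8↦9]→  6·9 + 5 = 59  −1 ⇒ G_5=58
G_5=58  [base 9] 6·9 + 4  →[9↦10]→  6·10 + 4 = 64  −1 ⇒ G_6=63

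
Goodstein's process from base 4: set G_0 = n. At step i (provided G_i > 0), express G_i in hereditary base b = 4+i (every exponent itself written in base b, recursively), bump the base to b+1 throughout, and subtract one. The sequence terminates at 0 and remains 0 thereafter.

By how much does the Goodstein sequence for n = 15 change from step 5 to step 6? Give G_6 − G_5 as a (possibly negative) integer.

1

G_0=15  [base 4] 3·4 + 3  →[4↦5]→  3·5 + 3 = 18  −1 ⇒ G_1=17
G_1=17  [base 5] 3·5 + 2  →[5↦6]→  3·6 + 2 = 20  −1 ⇒ G_2=19
G_2=19  [base 6] 3·6 + 1  →[6↦7]→  3·7 + 1 = 22  −1 ⇒ G_3=21
G_3=21  [base 7] 3·7  →[7↦8]→  3·8 = 24  −1 ⇒ G_4=23
G_4=23  [base 8] 2·8 + 7  →[8↦9]→  2·9 + 7 = 25  −1 ⇒ G_5=24
G_5=24  [base 9] 2·9 + 6  →[9↦10]→  2·10 + 6 = 26  −1 ⇒ G_6=25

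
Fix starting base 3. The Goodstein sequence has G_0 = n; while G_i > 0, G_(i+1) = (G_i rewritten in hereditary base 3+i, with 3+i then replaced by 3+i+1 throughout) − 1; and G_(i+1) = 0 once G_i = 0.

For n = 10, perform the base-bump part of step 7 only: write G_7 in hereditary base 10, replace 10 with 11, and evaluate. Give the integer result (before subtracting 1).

42

step 0: 10 = 3^2 + 1; sub 4 for 3: 4^2 + 1; = 17; G_1 = 17−1 = 16
step 1: 16 = 4^2; sub 5 for 4: 5^2; = 25; G_2 = 25−1 = 24
step 2: 24 = 4·5 + 4; sub 6 for 5: 4·6 + 4; = 28; G_3 = 28−1 = 27
step 3: 27 = 4·6 + 3; sub 7 for 6: 4·7 + 3; = 31; G_4 = 31−1 = 30
step 4: 30 = 4·7 + 2; sub 8 for 7: 4·8 + 2; = 34; G_5 = 34−1 = 33
step 5: 33 = 4·8 + 1; sub 9 for 8: 4·9 + 1; = 37; G_6 = 37−1 = 36
step 6: 36 = 4·9; sub 10 for 9: 4·10; = 40; G_7 = 40−1 = 39
step 7: 39 = 3·10 + 9; sub 11 for 10: 3·11 + 9; = 42; G_8 = 42−1 = 41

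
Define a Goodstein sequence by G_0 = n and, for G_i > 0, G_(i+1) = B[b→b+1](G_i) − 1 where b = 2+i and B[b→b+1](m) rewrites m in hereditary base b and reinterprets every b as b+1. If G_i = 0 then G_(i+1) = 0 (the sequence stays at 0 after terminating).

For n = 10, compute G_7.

(0) 10|_2 = 2^(2 + 1) + 2 ↦ 3^(3 + 1) + 3|_3 = 84 ⇒ 83
(1) 83|_3 = 3^(3 + 1) + 2 ↦ 4^(4 + 1) + 2|_4 = 1026 ⇒ 1025
(2) 1025|_4 = 4^(4 + 1) + 1 ↦ 5^(5 + 1) + 1|_5 = 15626 ⇒ 15625
(3) 15625|_5 = 5^(5 + 1) ↦ 6^(6 + 1)|_6 = 279936 ⇒ 279935
(4) 279935|_6 = 5·6^6 + 5·6^5 + 5·6^4 + 5·6^3 + 5·6^2 + 5·6 + 5 ↦ 5·7^7 + 5·7^5 + 5·7^4 + 5·7^3 + 5·7^2 + 5·7 + 5|_7 = 4215755 ⇒ 4215754
(5) 4215754|_7 = 5·7^7 + 5·7^5 + 5·7^4 + 5·7^3 + 5·7^2 + 5·7 + 4 ↦ 5·8^8 + 5·8^5 + 5·8^4 + 5·8^3 + 5·8^2 + 5·8 + 4|_8 = 84073324 ⇒ 84073323
(6) 84073323|_8 = 5·8^8 + 5·8^5 + 5·8^4 + 5·8^3 + 5·8^2 + 5·8 + 3 ↦ 5·9^9 + 5·9^5 + 5·9^4 + 5·9^3 + 5·9^2 + 5·9 + 3|_9 = 1937434593 ⇒ 1937434592

1937434592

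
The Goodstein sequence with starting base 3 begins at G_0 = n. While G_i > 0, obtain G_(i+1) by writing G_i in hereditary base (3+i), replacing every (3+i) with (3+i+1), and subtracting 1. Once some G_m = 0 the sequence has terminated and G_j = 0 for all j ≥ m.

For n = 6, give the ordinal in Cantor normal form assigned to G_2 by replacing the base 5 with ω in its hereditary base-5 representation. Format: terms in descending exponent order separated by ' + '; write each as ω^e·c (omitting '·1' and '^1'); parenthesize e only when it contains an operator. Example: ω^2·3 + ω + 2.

ω + 2

[0] 6 ≡ 2·3 (base 3). Lift 4: 8. −1: 7.
[1] 7 ≡ 4 + 3 (base 4). Lift 5: 8. −1: 7.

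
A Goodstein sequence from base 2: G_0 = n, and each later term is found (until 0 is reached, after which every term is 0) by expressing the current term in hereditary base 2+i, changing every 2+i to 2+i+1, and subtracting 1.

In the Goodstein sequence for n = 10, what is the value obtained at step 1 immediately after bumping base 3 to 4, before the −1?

step 0: 10 = 2^(2 + 1) + 2; sub 3 for 2: 3^(3 + 1) + 3; = 84; G_1 = 84−1 = 83
step 1: 83 = 3^(3 + 1) + 2; sub 4 for 3: 4^(4 + 1) + 2; = 1026; G_2 = 1026−1 = 1025

1026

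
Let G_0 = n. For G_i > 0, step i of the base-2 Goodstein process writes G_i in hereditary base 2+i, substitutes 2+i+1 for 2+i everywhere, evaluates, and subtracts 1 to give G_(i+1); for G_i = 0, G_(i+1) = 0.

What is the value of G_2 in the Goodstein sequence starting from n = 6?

257

6 —HB2→ 2^2 + 2 —bump→ 3^3 + 3 = 30 —(−1)→ 29
29 —HB3→ 3^3 + 2 —bump→ 4^4 + 2 = 258 —(−1)→ 257
257 —HB4→ 4^4 + 1 —bump→ 5^5 + 1 = 3126 —(−1)→ 3125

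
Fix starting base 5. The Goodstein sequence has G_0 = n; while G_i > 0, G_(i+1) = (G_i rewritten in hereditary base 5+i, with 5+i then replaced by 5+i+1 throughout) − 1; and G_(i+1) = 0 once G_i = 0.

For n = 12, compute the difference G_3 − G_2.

(0) 12|_5 = 2·5 + 2 ↦ 2·6 + 2|_6 = 14 ⇒ 13
(1) 13|_6 = 2·6 + 1 ↦ 2·7 + 1|_7 = 15 ⇒ 14
(2) 14|_7 = 2·7 ↦ 2·8|_8 = 16 ⇒ 15

1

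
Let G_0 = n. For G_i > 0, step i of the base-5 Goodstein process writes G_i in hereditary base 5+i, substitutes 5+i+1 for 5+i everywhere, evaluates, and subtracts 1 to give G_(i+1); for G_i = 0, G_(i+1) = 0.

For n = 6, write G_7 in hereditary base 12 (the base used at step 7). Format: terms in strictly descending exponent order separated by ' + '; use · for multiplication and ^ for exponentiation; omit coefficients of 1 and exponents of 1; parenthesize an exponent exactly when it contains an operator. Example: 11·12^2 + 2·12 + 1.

1

[0] 6 ≡ 5 + 1 (base 5). Lift 6: 7. −1: 6.
[1] 6 ≡ 6 (base 6). Lift 7: 7. −1: 6.
[2] 6 ≡ 6 (base 7). Lift 8: 6. −1: 5.
[3] 5 ≡ 5 (base 8). Lift 9: 5. −1: 4.
[4] 4 ≡ 4 (base 9). Lift 10: 4. −1: 3.
[5] 3 ≡ 3 (base 10). Lift 11: 3. −1: 2.
[6] 2 ≡ 2 (base 11). Lift 12: 2. −1: 1.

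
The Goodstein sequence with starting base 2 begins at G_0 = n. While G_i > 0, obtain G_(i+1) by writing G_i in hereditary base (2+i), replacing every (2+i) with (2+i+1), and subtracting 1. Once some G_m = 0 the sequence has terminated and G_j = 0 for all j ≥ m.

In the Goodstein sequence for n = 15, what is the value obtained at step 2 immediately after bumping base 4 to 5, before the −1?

18753

15 —HB2→ 2^(2 + 1) + 2^2 + 2 + 1 —bump→ 3^(3 + 1) + 3^3 + 3 + 1 = 112 —(−1)→ 111
111 —HB3→ 3^(3 + 1) + 3^3 + 3 —bump→ 4^(4 + 1) + 4^4 + 4 = 1284 —(−1)→ 1283
1283 —HB4→ 4^(4 + 1) + 4^4 + 3 —bump→ 5^(5 + 1) + 5^5 + 3 = 18753 —(−1)→ 18752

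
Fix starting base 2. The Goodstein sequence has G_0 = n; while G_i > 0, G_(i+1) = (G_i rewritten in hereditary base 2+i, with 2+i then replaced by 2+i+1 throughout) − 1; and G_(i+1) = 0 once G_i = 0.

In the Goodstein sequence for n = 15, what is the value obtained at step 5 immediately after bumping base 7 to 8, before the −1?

150994944

G_0=15  [base 2] 2^(2 + 1) + 2^2 + 2 + 1  →[2↦3]→  3^(3 + 1) + 3^3 + 3 + 1 = 112  −1 ⇒ G_1=111
G_1=111  [base 3] 3^(3 + 1) + 3^3 + 3  →[3↦4]→  4^(4 + 1) + 4^4 + 4 = 1284  −1 ⇒ G_2=1283
G_2=1283  [base 4] 4^(4 + 1) + 4^4 + 3  →[4↦5]→  5^(5 + 1) + 5^5 + 3 = 18753  −1 ⇒ G_3=18752
G_3=18752  [base 5] 5^(5 + 1) + 5^5 + 2  →[5↦6]→  6^(6 + 1) + 6^6 + 2 = 326594  −1 ⇒ G_4=326593
G_4=326593  [base 6] 6^(6 + 1) + 6^6 + 1  →[6↦7]→  7^(7 + 1) + 7^7 + 1 = 6588345  −1 ⇒ G_5=6588344
G_5=6588344  [base 7] 7^(7 + 1) + 7^7  →[7↦8]→  8^(8 + 1) + 8^8 = 150994944  −1 ⇒ G_6=150994943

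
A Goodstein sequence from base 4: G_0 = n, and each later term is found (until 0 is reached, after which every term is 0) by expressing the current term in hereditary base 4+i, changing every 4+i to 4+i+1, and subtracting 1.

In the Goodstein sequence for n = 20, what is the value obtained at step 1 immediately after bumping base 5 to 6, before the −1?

40

G_0 = 20. HB_4(20) = 4^2 + 4. Bump = 30. G_1 = 29.
G_1 = 29. HB_5(29) = 5^2 + 4. Bump = 40. G_2 = 39.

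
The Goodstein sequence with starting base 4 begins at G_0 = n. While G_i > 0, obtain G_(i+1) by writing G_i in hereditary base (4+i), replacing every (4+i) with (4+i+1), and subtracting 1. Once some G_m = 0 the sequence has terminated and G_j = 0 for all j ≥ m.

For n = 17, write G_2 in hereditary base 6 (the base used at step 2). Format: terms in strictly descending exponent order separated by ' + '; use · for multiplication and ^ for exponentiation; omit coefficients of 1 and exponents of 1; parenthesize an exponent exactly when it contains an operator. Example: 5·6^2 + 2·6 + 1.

17 —HB4→ 4^2 + 1 —bump→ 5^2 + 1 = 26 —(−1)→ 25
25 —HB5→ 5^2 —bump→ 6^2 = 36 —(−1)→ 35
35 —HB6→ 5·6 + 5 —bump→ 5·7 + 5 = 40 —(−1)→ 39

5·6 + 5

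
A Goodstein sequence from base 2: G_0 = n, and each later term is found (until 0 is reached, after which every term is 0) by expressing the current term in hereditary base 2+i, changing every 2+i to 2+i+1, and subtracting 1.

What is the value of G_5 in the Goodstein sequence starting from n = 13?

5765998

G_0=13  [base 2] 2^(2 + 1) + 2^2 + 1  →[2↦3]→  3^(3 + 1) + 3^3 + 1 = 109  −1 ⇒ G_1=108
G_1=108  [base 3] 3^(3 + 1) + 3^3  →[3↦4]→  4^(4 + 1) + 4^4 = 1280  −1 ⇒ G_2=1279
G_2=1279  [base 4] 4^(4 + 1) + 3·4^3 + 3·4^2 + 3·4 + 3  →[4↦5]→  5^(5 + 1) + 3·5^3 + 3·5^2 + 3·5 + 3 = 16093  −1 ⇒ G_3=16092
G_3=16092  [base 5] 5^(5 + 1) + 3·5^3 + 3·5^2 + 3·5 + 2  →[5↦6]→  6^(6 + 1) + 3·6^3 + 3·6^2 + 3·6 + 2 = 280712  −1 ⇒ G_4=280711
G_4=280711  [base 6] 6^(6 + 1) + 3·6^3 + 3·6^2 + 3·6 + 1  →[6↦7]→  7^(7 + 1) + 3·7^3 + 3·7^2 + 3·7 + 1 = 5765999  −1 ⇒ G_5=5765998
G_5=5765998  [base 7] 7^(7 + 1) + 3·7^3 + 3·7^2 + 3·7  →[7↦8]→  8^(8 + 1) + 3·8^3 + 3·8^2 + 3·8 = 134219480  −1 ⇒ G_6=134219479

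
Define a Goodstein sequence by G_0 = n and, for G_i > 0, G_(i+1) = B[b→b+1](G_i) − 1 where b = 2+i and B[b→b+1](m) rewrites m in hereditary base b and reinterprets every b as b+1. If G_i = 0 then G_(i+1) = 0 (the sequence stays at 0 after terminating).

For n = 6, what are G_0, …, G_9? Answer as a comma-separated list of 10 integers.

6, 29, 257, 3125, 46655, 98039, 187243, 332147, 555551, 885775

base 2: 6 = 2^2 + 2; at 3: 3^3 + 3 = 30; next = 29
base 3: 29 = 3^3 + 2; at 4: 4^4 + 2 = 258; next = 257
base 4: 257 = 4^4 + 1; at 5: 5^5 + 1 = 3126; next = 3125
base 5: 3125 = 5^5; at 6: 6^6 = 46656; next = 46655
base 6: 46655 = 5·6^5 + 5·6^4 + 5·6^3 + 5·6^2 + 5·6 + 5; at 7: 5·7^5 + 5·7^4 + 5·7^3 + 5·7^2 + 5·7 + 5 = 98040; next = 98039
base 7: 98039 = 5·7^5 + 5·7^4 + 5·7^3 + 5·7^2 + 5·7 + 4; at 8: 5·8^5 + 5·8^4 + 5·8^3 + 5·8^2 + 5·8 + 4 = 187244; next = 187243
base 8: 187243 = 5·8^5 + 5·8^4 + 5·8^3 + 5·8^2 + 5·8 + 3; at 9: 5·9^5 + 5·9^4 + 5·9^3 + 5·9^2 + 5·9 + 3 = 332148; next = 332147
base 9: 332147 = 5·9^5 + 5·9^4 + 5·9^3 + 5·9^2 + 5·9 + 2; at 10: 5·10^5 + 5·10^4 + 5·10^3 + 5·10^2 + 5·10 + 2 = 555552; next = 555551
base 10: 555551 = 5·10^5 + 5·10^4 + 5·10^3 + 5·10^2 + 5·10 + 1; at 11: 5·11^5 + 5·11^4 + 5·11^3 + 5·11^2 + 5·11 + 1 = 885776; next = 885775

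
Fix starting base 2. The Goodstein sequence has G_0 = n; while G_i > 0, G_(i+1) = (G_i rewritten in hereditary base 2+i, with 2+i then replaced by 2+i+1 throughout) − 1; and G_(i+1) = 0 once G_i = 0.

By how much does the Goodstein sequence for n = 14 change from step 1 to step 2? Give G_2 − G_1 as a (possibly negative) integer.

1171

G_0 = 14. HB_2(14) = 2^(2 + 1) + 2^2 + 2. Bump = 111. G_1 = 110.
G_1 = 110. HB_3(110) = 3^(3 + 1) + 3^3 + 2. Bump = 1282. G_2 = 1281.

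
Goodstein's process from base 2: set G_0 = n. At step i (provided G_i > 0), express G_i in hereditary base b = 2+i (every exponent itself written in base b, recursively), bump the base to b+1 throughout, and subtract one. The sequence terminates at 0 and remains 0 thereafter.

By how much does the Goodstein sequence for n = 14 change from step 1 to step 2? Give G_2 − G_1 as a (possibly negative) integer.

14 —HB2→ 2^(2 + 1) + 2^2 + 2 —bump→ 3^(3 + 1) + 3^3 + 3 = 111 —(−1)→ 110
110 —HB3→ 3^(3 + 1) + 3^3 + 2 —bump→ 4^(4 + 1) + 4^4 + 2 = 1282 —(−1)→ 1281

1171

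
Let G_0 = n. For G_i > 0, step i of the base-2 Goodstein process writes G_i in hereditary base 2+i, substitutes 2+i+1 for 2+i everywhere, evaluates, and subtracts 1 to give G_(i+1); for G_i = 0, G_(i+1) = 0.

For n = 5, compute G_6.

G_0 = 5. HB_2(5) = 2^2 + 1. Bump = 28. G_1 = 27.
G_1 = 27. HB_3(27) = 3^3. Bump = 256. G_2 = 255.
G_2 = 255. HB_4(255) = 3·4^3 + 3·4^2 + 3·4 + 3. Bump = 468. G_3 = 467.
G_3 = 467. HB_5(467) = 3·5^3 + 3·5^2 + 3·5 + 2. Bump = 776. G_4 = 775.
G_4 = 775. HB_6(775) = 3·6^3 + 3·6^2 + 3·6 + 1. Bump = 1198. G_5 = 1197.
G_5 = 1197. HB_7(1197) = 3·7^3 + 3·7^2 + 3·7. Bump = 1752. G_6 = 1751.
G_6 = 1751. HB_8(1751) = 3·8^3 + 3·8^2 + 2·8 + 7. Bump = 2455. G_7 = 2454.

1751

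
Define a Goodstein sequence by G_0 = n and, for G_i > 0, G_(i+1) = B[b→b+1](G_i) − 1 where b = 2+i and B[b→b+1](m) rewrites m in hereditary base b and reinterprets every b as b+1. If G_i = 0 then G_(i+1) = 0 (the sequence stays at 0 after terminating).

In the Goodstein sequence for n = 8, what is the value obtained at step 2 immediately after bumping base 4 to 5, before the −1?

step 0: 8 = 2^(2 + 1); sub 3 for 2: 3^(3 + 1); = 81; G_1 = 81−1 = 80
step 1: 80 = 2·3^3 + 2·3^2 + 2·3 + 2; sub 4 for 3: 2·4^4 + 2·4^2 + 2·4 + 2; = 554; G_2 = 554−1 = 553
step 2: 553 = 2·4^4 + 2·4^2 + 2·4 + 1; sub 5 for 4: 2·5^5 + 2·5^2 + 2·5 + 1; = 6311; G_3 = 6311−1 = 6310

6311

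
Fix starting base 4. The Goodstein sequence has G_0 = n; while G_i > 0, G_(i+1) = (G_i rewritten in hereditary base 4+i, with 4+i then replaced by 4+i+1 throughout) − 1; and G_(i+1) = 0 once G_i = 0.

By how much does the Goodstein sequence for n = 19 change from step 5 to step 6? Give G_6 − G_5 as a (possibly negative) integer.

6

step 0: 19 = 4^2 + 3; sub 5 for 4: 5^2 + 3; = 28; G_1 = 28−1 = 27
step 1: 27 = 5^2 + 2; sub 6 for 5: 6^2 + 2; = 38; G_2 = 38−1 = 37
step 2: 37 = 6^2 + 1; sub 7 for 6: 7^2 + 1; = 50; G_3 = 50−1 = 49
step 3: 49 = 7^2; sub 8 for 7: 8^2; = 64; G_4 = 64−1 = 63
step 4: 63 = 7·8 + 7; sub 9 for 8: 7·9 + 7; = 70; G_5 = 70−1 = 69
step 5: 69 = 7·9 + 6; sub 10 for 9: 7·10 + 6; = 76; G_6 = 76−1 = 75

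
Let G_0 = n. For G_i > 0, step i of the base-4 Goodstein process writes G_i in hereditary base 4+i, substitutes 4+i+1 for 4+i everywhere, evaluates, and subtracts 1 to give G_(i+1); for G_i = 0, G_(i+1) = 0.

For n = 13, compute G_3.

18

step 0: 13 = 3·4 + 1; sub 5 for 4: 3·5 + 1; = 16; G_1 = 16−1 = 15
step 1: 15 = 3·5; sub 6 for 5: 3·6; = 18; G_2 = 18−1 = 17
step 2: 17 = 2·6 + 5; sub 7 for 6: 2·7 + 5; = 19; G_3 = 19−1 = 18
step 3: 18 = 2·7 + 4; sub 8 for 7: 2·8 + 4; = 20; G_4 = 20−1 = 19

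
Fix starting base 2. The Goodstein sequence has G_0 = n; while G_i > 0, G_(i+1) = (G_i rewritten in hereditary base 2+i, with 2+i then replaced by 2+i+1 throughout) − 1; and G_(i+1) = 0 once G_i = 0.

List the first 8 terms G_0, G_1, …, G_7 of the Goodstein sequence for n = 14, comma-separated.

14 —HB2→ 2^(2 + 1) + 2^2 + 2 —bump→ 3^(3 + 1) + 3^3 + 3 = 111 —(−1)→ 110
110 —HB3→ 3^(3 + 1) + 3^3 + 2 —bump→ 4^(4 + 1) + 4^4 + 2 = 1282 —(−1)→ 1281
1281 —HB4→ 4^(4 + 1) + 4^4 + 1 —bump→ 5^(5 + 1) + 5^5 + 1 = 18751 —(−1)→ 18750
18750 —HB5→ 5^(5 + 1) + 5^5 —bump→ 6^(6 + 1) + 6^6 = 326592 —(−1)→ 326591
326591 —HB6→ 6^(6 + 1) + 5·6^5 + 5·6^4 + 5·6^3 + 5·6^2 + 5·6 + 5 —bump→ 7^(7 + 1) + 5·7^5 + 5·7^4 + 5·7^3 + 5·7^2 + 5·7 + 5 = 5862841 —(−1)→ 5862840
5862840 —HB7→ 7^(7 + 1) + 5·7^5 + 5·7^4 + 5·7^3 + 5·7^2 + 5·7 + 4 —bump→ 8^(8 + 1) + 5·8^5 + 5·8^4 + 5·8^3 + 5·8^2 + 5·8 + 4 = 134404972 —(−1)→ 134404971
134404971 —HB8→ 8^(8 + 1) + 5·8^5 + 5·8^4 + 5·8^3 + 5·8^2 + 5·8 + 3 —bump→ 9^(9 + 1) + 5·9^5 + 5·9^4 + 5·9^3 + 5·9^2 + 5·9 + 3 = 3487116549 —(−1)→ 3487116548

14, 110, 1281, 18750, 326591, 5862840, 134404971, 3487116548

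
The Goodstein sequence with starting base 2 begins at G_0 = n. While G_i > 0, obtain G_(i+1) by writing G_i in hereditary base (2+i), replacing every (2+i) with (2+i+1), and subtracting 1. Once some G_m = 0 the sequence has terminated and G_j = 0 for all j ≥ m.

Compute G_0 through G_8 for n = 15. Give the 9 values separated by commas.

i=0: 15 = 2^(2 + 1) + 2^2 + 2 + 1 (b=2); 2→3: 3^(3 + 1) + 3^3 + 3 + 1 = 112; 112−1 = 111
i=1: 111 = 3^(3 + 1) + 3^3 + 3 (b=3); 3→4: 4^(4 + 1) + 4^4 + 4 = 1284; 1284−1 = 1283
i=2: 1283 = 4^(4 + 1) + 4^4 + 3 (b=4); 4→5: 5^(5 + 1) + 5^5 + 3 = 18753; 18753−1 = 18752
i=3: 18752 = 5^(5 + 1) + 5^5 + 2 (b=5); 5→6: 6^(6 + 1) + 6^6 + 2 = 326594; 326594−1 = 326593
i=4: 326593 = 6^(6 + 1) + 6^6 + 1 (b=6); 6→7: 7^(7 + 1) + 7^7 + 1 = 6588345; 6588345−1 = 6588344
i=5: 6588344 = 7^(7 + 1) + 7^7 (b=7); 7→8: 8^(8 + 1) + 8^8 = 150994944; 150994944−1 = 150994943
i=6: 150994943 = 8^(8 + 1) + 7·8^7 + 7·8^6 + 7·8^5 + 7·8^4 + 7·8^3 + 7·8^2 + 7·8 + 7 (b=8); 8→9: 9^(9 + 1) + 7·9^7 + 7·9^6 + 7·9^5 + 7·9^4 + 7·9^3 + 7·9^2 + 7·9 + 7 = 3524450281; 3524450281−1 = 3524450280
i=7: 3524450280 = 9^(9 + 1) + 7·9^7 + 7·9^6 + 7·9^5 + 7·9^4 + 7·9^3 + 7·9^2 + 7·9 + 6 (b=9); 9→10: 10^(10 + 1) + 7·10^7 + 7·10^6 + 7·10^5 + 7·10^4 + 7·10^3 + 7·10^2 + 7·10 + 6 = 100077777776; 100077777776−1 = 100077777775

15, 111, 1283, 18752, 326593, 6588344, 150994943, 3524450280, 100077777775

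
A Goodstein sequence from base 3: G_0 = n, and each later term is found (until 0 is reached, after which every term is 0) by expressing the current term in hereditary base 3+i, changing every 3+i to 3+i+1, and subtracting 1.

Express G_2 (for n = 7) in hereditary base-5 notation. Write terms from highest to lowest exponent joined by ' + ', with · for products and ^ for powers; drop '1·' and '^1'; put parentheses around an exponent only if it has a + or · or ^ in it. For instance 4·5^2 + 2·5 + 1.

5 + 4

G_0 = 7. HB_3(7) = 2·3 + 1. Bump = 9. G_1 = 8.
G_1 = 8. HB_4(8) = 2·4. Bump = 10. G_2 = 9.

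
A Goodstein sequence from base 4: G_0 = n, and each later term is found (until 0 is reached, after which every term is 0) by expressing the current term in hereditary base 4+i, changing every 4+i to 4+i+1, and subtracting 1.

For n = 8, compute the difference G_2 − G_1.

0

step 0: 8 = 2·4; sub 5 for 4: 2·5; = 10; G_1 = 10−1 = 9
step 1: 9 = 5 + 4; sub 6 for 5: 6 + 4; = 10; G_2 = 10−1 = 9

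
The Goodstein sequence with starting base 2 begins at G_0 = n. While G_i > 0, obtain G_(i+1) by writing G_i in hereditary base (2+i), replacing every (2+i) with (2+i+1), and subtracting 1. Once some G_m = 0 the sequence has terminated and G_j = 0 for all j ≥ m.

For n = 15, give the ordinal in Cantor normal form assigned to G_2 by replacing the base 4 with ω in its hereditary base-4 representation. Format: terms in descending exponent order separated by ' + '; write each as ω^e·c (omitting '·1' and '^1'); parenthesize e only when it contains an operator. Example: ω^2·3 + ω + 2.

ω^(ω + 1) + ω^ω + 3

(0) 15|_2 = 2^(2 + 1) + 2^2 + 2 + 1 ↦ 3^(3 + 1) + 3^3 + 3 + 1|_3 = 112 ⇒ 111
(1) 111|_3 = 3^(3 + 1) + 3^3 + 3 ↦ 4^(4 + 1) + 4^4 + 4|_4 = 1284 ⇒ 1283
(2) 1283|_4 = 4^(4 + 1) + 4^4 + 3 ↦ 5^(5 + 1) + 5^5 + 3|_5 = 18753 ⇒ 18752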